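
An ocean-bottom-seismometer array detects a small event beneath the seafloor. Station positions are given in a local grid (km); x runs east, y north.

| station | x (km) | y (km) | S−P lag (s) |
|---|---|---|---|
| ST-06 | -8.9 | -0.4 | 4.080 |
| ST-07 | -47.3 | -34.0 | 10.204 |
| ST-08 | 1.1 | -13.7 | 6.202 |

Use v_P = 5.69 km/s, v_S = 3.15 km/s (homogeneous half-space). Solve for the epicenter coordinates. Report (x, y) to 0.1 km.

-11.2 km east, 28.3 km north

Distance from S−P lag: d = Δt · v_P v_S / (v_P − v_S) = Δt · (5.69·3.15)/(5.69−3.15) ≈ 7.0565·Δt.
So d_ST-06 = 28.79, d_ST-07 = 72.00, d_ST-08 = 43.76 km.
Circle about each station: (x + 8.9)² + (y + 0.4)² = 28.79²; (x + 47.3)² + (y + 34.0)² = 72.00²; (x − 1.1)² + (y + 13.7)² = 43.76².
Subtracting pairs of circle equations eliminates x²+y² and gives linear equations (the radical axes):
-76.8 x − 67.2 y = -1041.22
20.0 x − 26.6 y = -976.54
Solving the 2×2 system: x ≈ -11.2, y ≈ 28.3 km.
Check against ST-06 (with the unrounded x, y): √((x + 8.9)²+(y + 0.4)²) = 28.78 ≈ 28.79 km. ✓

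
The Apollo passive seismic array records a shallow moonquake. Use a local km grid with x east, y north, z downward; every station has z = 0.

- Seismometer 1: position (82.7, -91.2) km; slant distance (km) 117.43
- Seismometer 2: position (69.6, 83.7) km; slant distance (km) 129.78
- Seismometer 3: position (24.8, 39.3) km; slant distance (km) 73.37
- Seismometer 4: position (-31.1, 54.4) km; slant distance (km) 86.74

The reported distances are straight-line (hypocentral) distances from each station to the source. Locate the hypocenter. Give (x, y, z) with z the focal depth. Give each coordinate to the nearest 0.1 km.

x ≈ -1.6 km, y ≈ -18.3 km, depth ≈ 37.0 km

Each station gives a sphere (x−x_i)² + (y−y_i)² + z² = d_i² (stations at z=0).
Subtracting the Seismometer 1 sphere from Seismometer 2 and Seismometer 3: z² cancels, leaving linear equations in x and y:
-26.2 x + 349.8 y = -6359.92
-115.8 x + 261.0 y = -4590.55
Solving: x ≈ -1.609, y ≈ -18.302 km (keep extra digits for the depth step; rounded: -1.6, -18.3).
Then from the Seismometer 1 sphere: z² = 117.43² − (x − 82.7)² − (y + 91.2)² with x = -1.609, y = -18.302, so z ≈ 36.982 ≈ 37.0 km.
Check against Seismometer 4 (with the unrounded solution): distance 86.74 ≈ 86.74 km. ✓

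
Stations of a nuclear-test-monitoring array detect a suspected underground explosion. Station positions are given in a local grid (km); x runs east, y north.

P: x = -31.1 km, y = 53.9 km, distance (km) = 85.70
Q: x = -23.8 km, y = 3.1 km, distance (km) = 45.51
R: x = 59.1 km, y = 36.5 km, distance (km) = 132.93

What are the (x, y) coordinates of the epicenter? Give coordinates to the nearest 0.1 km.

Circle about each station: (x + 31.1)² + (y − 53.9)² = 85.70²; (x + 23.8)² + (y − 3.1)² = 45.51²; (x − 59.1)² + (y − 36.5)² = 132.93².
Subtracting the P equation from the Q and R equations removes the quadratic terms:
14.6 x − 101.6 y = 1976.96
180.4 x − 34.8 y = -9373.25
Solving the 2×2 system: x ≈ -57.3, y ≈ -27.7 km.

-57.3 km east, -27.7 km north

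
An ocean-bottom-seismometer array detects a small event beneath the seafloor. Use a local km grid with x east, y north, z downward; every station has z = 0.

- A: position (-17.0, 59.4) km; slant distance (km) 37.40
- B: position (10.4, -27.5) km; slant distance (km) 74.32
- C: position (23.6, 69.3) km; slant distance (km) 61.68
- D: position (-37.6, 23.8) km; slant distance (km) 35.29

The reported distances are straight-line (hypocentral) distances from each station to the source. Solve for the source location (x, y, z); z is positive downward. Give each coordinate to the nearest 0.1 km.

Each station gives a sphere (x−x_i)² + (y−y_i)² + z² = d_i² (stations at z=0).
Subtracting the A sphere from B and C: z² cancels, leaving linear equations in x and y:
54.8 x − 173.8 y = -7077.65
81.2 x + 19.8 y = -863.57
Solving: x ≈ -19.097, y ≈ 34.702 km (keep extra digits for the depth step; rounded: -19.1, 34.7).
Then from the A sphere: z² = 37.40² − (x + 17.0)² − (y − 59.4)² with x = -19.097, y = 34.702, so z ≈ 28.007 ≈ 28.0 km.

x ≈ -19.1 km, y ≈ 34.7 km, depth ≈ 28.0 km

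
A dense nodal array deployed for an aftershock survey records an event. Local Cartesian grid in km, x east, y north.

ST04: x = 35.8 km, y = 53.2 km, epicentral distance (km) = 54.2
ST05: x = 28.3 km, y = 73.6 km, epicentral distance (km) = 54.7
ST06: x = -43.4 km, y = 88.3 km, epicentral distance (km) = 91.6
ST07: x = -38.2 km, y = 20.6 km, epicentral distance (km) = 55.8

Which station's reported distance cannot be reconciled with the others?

Solve using three stations at a time. Using ST05, ST06, ST07 (subtract circle equations pairwise → linear system) gives (x, y) ≈ (17.6, 20.0).
Distances from that point to each station vs reported:
  ST04: calculated 37.9 vs reported 54.2 → residual 16.3 km
  ST05: calculated 54.7 vs reported 54.7 → residual 0.0 km
  ST06: calculated 91.6 vs reported 91.6 → residual 0.0 km
  ST07: calculated 55.8 vs reported 55.8 → residual 0.0 km
ST05, ST06, ST07 are mutually consistent (residuals ≈ 0); ST04 is off by 16.3 km.

ST04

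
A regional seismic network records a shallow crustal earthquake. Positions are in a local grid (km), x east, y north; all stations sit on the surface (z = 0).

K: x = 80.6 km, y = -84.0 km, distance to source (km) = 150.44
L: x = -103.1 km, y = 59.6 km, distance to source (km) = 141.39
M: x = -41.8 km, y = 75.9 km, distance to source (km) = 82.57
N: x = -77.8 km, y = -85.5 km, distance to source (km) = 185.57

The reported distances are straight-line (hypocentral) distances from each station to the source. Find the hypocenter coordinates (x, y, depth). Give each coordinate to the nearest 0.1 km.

Each station gives a sphere (x−x_i)² + (y−y_i)² + z² = d_i² (stations at z=0).
Subtracting the K sphere from L and M: z² cancels, leaving linear equations in x and y:
-367.4 x + 287.2 y = 3270.47
-244.8 x + 319.8 y = 9770.08
Solving: x ≈ 37.299, y ≈ 59.102 km (keep extra digits for the depth step; rounded: 37.3, 59.1).
Then from the K sphere: z² = 150.44² − (x − 80.6)² − (y + 84.0)² with x = 37.299, y = 59.102, so z ≈ 16.704 ≈ 16.7 km.
Check against N (with the unrounded solution): distance 185.57 ≈ 185.57 km. ✓

x ≈ 37.3 km, y ≈ 59.1 km, depth ≈ 16.7 km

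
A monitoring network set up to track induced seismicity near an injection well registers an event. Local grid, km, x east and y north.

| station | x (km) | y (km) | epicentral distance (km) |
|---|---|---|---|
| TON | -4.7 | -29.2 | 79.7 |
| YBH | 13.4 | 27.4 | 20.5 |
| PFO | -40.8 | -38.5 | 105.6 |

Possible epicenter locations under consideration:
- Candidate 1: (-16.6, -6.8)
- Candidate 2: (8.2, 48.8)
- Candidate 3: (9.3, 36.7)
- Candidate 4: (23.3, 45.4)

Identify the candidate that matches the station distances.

For each candidate, compare |candidate − station| to the reported distance:
Candidate 1: residuals TON 54.3, YBH 25.0, PFO 65.7 → max 65.7 km
Candidate 2: residuals TON 0.6, YBH 1.5, PFO 5.5 → max 5.5 km
Candidate 3: residuals TON 12.3, YBH 10.3, PFO 15.2 → max 15.2 km
Candidate 4: residuals TON 0.0, YBH 0.0, PFO 0.0 → max 0.0 km
Only Candidate 4 has all residuals ≈ 0.

Candidate 4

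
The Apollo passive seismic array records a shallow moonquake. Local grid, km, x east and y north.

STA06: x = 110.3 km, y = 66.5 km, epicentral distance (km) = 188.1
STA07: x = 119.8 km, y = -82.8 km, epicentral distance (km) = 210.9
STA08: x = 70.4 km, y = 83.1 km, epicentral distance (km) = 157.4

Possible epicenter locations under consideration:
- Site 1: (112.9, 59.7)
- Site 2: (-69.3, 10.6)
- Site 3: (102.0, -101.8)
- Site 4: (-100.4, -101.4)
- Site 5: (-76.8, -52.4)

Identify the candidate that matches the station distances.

Site 2

For each candidate, compare |candidate − station| to the reported distance:
Site 1: residuals STA06 180.8, STA07 68.2, STA08 108.9 → max 180.8 km
Site 2: residuals STA06 0.0, STA07 0.0, STA08 0.0 → max 0.0 km
Site 3: residuals STA06 19.6, STA07 184.9, STA08 30.2 → max 184.9 km
Site 4: residuals STA06 81.3, STA07 10.1, STA08 94.0 → max 94.0 km
Site 5: residuals STA06 33.6, STA07 12.0, STA08 42.7 → max 42.7 km
Only Site 2 has all residuals ≈ 0.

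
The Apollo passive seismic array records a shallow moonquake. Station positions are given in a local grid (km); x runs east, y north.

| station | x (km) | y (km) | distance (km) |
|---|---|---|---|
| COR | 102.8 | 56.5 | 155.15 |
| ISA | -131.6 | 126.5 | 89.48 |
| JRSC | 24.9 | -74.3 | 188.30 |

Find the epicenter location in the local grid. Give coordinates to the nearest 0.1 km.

Circle about each station: (x − 102.8)² + (y − 56.5)² = 155.15²; (x + 131.6)² + (y − 126.5)² = 89.48²; (x − 24.9)² + (y + 74.3)² = 188.30².
Subtracting the COR equation from the ISA and JRSC equations removes the quadratic terms:
-468.8 x + 140.0 y = 35625.57
-155.8 x − 261.6 y = -19004.96
Solving the 2×2 system: x ≈ -46.1, y ≈ 100.1 km.

x ≈ -46.1 km, y ≈ 100.1 km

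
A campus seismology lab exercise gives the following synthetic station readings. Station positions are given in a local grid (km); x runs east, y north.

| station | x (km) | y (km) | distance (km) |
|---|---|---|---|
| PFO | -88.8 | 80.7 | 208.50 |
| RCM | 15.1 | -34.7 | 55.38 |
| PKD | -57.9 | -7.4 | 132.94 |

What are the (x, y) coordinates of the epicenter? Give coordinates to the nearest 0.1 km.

x ≈ 63.4 km, y ≈ -61.8 km

Circle about each station: (x + 88.8)² + (y − 80.7)² = 208.50²; (x − 15.1)² + (y + 34.7)² = 55.38²; (x + 57.9)² + (y + 7.4)² = 132.94².
Subtracting pairs of circle equations eliminates x²+y² and gives linear equations (the radical axes):
207.8 x − 230.8 y = 27439.48
61.8 x − 176.2 y = 14808.45
Solving the 2×2 system: x ≈ 63.4, y ≈ -61.8 km.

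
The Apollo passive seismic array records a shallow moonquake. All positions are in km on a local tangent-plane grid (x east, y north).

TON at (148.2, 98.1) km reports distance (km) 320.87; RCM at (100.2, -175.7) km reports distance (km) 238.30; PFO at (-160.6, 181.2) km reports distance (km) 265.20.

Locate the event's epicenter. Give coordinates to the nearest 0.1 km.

(-118.3, -80.6)

Circle about each station: (x − 148.2)² + (y − 98.1)² = 320.87²; (x − 100.2)² + (y + 175.7)² = 238.30²; (x + 160.6)² + (y − 181.2)² = 265.20².
Subtracting the TON equation from the RCM and PFO equations removes the quadratic terms:
-96.0 x − 547.6 y = 55494.35
-617.6 x + 166.2 y = 59665.47
Solving the 2×2 system: x ≈ -118.3, y ≈ -80.6 km.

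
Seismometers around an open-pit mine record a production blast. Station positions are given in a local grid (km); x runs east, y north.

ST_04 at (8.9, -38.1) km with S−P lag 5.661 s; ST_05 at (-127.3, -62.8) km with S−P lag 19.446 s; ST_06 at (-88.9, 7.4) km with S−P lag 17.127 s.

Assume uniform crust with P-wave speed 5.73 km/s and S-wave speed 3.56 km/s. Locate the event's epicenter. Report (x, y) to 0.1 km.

Distance from S−P lag: d = Δt · v_P v_S / (v_P − v_S) = Δt · (5.73·3.56)/(5.73−3.56) ≈ 9.4004·Δt.
So d_ST_04 = 53.22, d_ST_05 = 182.80, d_ST_06 = 161.00 km.
Circle about each station: (x − 8.9)² + (y + 38.1)² = 53.22²; (x + 127.3)² + (y + 62.8)² = 182.80²; (x + 88.9)² + (y − 7.4)² = 161.00².
Subtracting pairs of circle equations eliminates x²+y² and gives linear equations (the radical axes):
-272.4 x − 49.4 y = -11965.16
-195.6 x + 91.0 y = -16661.48
Solving the 2×2 system: x ≈ 55.5, y ≈ -63.8 km.

55.5 km east, -63.8 km north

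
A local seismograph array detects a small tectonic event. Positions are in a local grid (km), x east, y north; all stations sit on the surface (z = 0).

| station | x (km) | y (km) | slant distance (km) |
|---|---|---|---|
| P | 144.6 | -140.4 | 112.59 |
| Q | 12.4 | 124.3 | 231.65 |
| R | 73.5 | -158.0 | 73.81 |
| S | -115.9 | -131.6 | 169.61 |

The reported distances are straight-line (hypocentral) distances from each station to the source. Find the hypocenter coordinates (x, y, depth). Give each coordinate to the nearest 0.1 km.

Each station gives a sphere (x−x_i)² + (y−y_i)² + z² = d_i² (stations at z=0).
Subtracting the P sphere from Q and R: z² cancels, leaving linear equations in x and y:
-264.4 x + 529.4 y = -66002.28
-142.2 x − 35.2 y = -3026.48
Solving: x ≈ 46.408, y ≈ -101.496 km (keep extra digits for the depth step; rounded: 46.4, -101.5).
Then from the P sphere: z² = 112.59² − (x − 144.6)² − (y + 140.4)² with x = 46.408, y = -101.496, so z ≈ 39.004 ≈ 39.0 km.

(46.4, -101.5, 39.0)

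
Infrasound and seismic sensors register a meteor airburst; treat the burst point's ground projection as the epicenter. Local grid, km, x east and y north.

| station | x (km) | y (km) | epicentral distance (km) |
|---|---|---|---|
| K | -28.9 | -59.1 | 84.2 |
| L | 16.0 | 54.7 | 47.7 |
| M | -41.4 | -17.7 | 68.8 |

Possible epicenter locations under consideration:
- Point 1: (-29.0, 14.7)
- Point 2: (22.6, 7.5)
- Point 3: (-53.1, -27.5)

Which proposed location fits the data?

For each candidate, compare |candidate − station| to the reported distance:
Point 1: residuals K 10.4, L 12.5, M 34.1 → max 34.1 km
Point 2: residuals K 0.0, L 0.0, M 0.0 → max 0.0 km
Point 3: residuals K 44.4, L 59.7, M 53.5 → max 59.7 km
Only Point 2 has all residuals ≈ 0.

Point 2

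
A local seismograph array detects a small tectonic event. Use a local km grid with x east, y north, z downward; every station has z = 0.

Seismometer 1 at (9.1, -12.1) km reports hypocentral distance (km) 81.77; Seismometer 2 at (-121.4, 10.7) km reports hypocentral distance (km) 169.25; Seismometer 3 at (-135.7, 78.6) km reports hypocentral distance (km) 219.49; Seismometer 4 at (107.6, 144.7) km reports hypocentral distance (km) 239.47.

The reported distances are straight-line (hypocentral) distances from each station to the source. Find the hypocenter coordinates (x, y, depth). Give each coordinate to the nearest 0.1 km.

Each station gives a sphere (x−x_i)² + (y−y_i)² + z² = d_i² (stations at z=0).
Subtracting the Seismometer 1 sphere from Seismometer 2 and Seismometer 3: z² cancels, leaving linear equations in x and y:
-261.0 x + 45.6 y = -7336.00
-289.6 x + 181.4 y = -17126.30
Solving: x ≈ 16.104, y ≈ -68.702 km (keep extra digits for the depth step; rounded: 16.1, -68.7).
Then from the Seismometer 1 sphere: z² = 81.77² − (x − 9.1)² − (y + 12.1)² with x = 16.104, y = -68.702, so z ≈ 58.596 ≈ 58.6 km.
Check against Seismometer 4 (with the unrounded solution): distance 239.47 ≈ 239.47 km. ✓

x ≈ 16.1 km, y ≈ -68.7 km, depth ≈ 58.6 km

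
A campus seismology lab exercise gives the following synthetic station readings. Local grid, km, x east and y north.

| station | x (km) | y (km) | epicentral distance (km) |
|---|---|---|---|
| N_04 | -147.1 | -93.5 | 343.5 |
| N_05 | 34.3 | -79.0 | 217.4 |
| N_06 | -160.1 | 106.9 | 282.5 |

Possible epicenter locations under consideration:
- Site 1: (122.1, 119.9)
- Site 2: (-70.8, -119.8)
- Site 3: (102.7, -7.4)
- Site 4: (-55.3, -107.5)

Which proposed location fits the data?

For each candidate, compare |candidate − station| to the reported distance:
Site 1: residuals N_04 0.0, N_05 0.0, N_06 0.0 → max 0.0 km
Site 2: residuals N_04 262.8, N_05 104.7, N_06 38.8 → max 262.8 km
Site 3: residuals N_04 79.3, N_05 118.4, N_06 4.1 → max 118.4 km
Site 4: residuals N_04 250.6, N_05 123.4, N_06 43.9 → max 250.6 km
Only Site 1 has all residuals ≈ 0.

Site 1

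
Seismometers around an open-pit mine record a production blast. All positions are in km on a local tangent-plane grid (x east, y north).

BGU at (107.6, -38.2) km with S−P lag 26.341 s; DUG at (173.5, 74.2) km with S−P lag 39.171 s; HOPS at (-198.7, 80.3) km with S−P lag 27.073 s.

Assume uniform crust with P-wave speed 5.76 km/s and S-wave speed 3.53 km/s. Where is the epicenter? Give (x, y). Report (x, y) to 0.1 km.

Distance from S−P lag: d = Δt · v_P v_S / (v_P − v_S) = Δt · (5.76·3.53)/(5.76−3.53) ≈ 9.1178·Δt.
So d_BGU = 240.17, d_DUG = 357.16, d_HOPS = 246.85 km.
Circle about each station: (x − 107.6)² + (y + 38.2)² = 240.17²; (x − 173.5)² + (y − 74.2)² = 357.16²; (x + 198.7)² + (y − 80.3)² = 246.85².
Subtracting the BGU equation from the DUG and HOPS equations removes the quadratic terms:
131.8 x + 224.8 y = -47310.75
-612.6 x + 237.0 y = 29639.49
Solving the 2×2 system: x ≈ -105.8, y ≈ -148.4 km.

-105.8 km east, -148.4 km north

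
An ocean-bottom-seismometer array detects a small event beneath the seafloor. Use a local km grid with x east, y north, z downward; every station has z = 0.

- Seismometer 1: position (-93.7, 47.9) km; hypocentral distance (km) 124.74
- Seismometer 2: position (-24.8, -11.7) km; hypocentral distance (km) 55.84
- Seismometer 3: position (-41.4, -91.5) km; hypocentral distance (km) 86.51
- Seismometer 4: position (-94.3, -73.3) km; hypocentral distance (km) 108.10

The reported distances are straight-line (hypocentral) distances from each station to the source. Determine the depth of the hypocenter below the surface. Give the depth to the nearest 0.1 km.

z ≈ 50.9 km

Each station gives a sphere (x−x_i)² + (y−y_i)² + z² = d_i² (stations at z=0).
Subtracting the Seismometer 1 sphere from Seismometer 2 and Seismometer 3: z² cancels, leaving linear equations in x and y:
137.8 x − 119.2 y = 2119.79
104.6 x − 278.8 y = 7088.20
Solving: x ≈ -9.785, y ≈ -29.095 km (keep extra digits for the depth step; rounded: -9.8, -29.1).
Then from the Seismometer 1 sphere: z² = 124.74² − (x + 93.7)² − (y − 47.9)² with x = -9.785, y = -29.095, so z ≈ 50.893 ≈ 50.9 km.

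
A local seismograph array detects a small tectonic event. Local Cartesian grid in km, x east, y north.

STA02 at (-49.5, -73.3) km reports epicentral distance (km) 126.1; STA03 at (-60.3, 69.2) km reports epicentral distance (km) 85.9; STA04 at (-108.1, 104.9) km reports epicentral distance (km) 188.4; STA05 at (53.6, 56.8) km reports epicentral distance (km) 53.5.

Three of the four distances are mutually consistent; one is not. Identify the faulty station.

Solve using three stations at a time. Using STA02, STA04, STA05 (subtract circle equations pairwise → linear system) gives (x, y) ≈ (50.6, 3.4).
Distances from that point to each station vs reported:
  STA02: calculated 126.1 vs reported 126.1 → residual 0.0 km
  STA03: calculated 129.0 vs reported 85.9 → residual 43.1 km
  STA04: calculated 188.4 vs reported 188.4 → residual 0.0 km
  STA05: calculated 53.5 vs reported 53.5 → residual 0.0 km
STA02, STA04, STA05 are mutually consistent (residuals ≈ 0); STA03 is off by 43.1 km.

STA03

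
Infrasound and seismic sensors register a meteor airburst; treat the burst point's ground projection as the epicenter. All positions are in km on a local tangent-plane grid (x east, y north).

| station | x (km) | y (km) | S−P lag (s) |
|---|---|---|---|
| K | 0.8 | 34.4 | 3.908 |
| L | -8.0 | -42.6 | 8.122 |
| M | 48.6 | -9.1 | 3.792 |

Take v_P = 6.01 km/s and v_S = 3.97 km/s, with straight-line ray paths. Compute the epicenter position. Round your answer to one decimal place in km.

Distance from S−P lag: d = Δt · v_P v_S / (v_P − v_S) = Δt · (6.01·3.97)/(6.01−3.97) ≈ 11.6959·Δt.
So d_K = 45.71, d_L = 94.99, d_M = 44.35 km.
Circle about each station: (x − 0.8)² + (y − 34.4)² = 45.71²; (x + 8.0)² + (y + 42.6)² = 94.99²; (x − 48.6)² + (y + 9.1)² = 44.35².
Subtracting the K equation from the L and M equations removes the quadratic terms:
-17.6 x − 154.0 y = -6238.94
95.6 x − 87.0 y = 1383.25
Solving the 2×2 system: x ≈ 46.5, y ≈ 35.2 km.

x ≈ 46.5 km, y ≈ 35.2 km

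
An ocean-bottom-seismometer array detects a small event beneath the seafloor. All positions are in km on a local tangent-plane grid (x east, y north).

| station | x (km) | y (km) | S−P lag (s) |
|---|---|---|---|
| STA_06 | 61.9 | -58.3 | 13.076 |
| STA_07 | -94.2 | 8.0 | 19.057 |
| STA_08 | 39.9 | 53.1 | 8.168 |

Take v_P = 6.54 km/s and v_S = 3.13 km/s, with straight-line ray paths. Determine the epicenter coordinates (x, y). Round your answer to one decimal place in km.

Distance from S−P lag: d = Δt · v_P v_S / (v_P − v_S) = Δt · (6.54·3.13)/(6.54−3.13) ≈ 6.0030·Δt.
So d_STA_06 = 78.50, d_STA_07 = 114.40, d_STA_08 = 49.03 km.
Circle about each station: (x − 61.9)² + (y + 58.3)² = 78.50²; (x + 94.2)² + (y − 8.0)² = 114.40²; (x − 39.9)² + (y − 53.1)² = 49.03².
Subtracting the STA_06 equation from the STA_07 and STA_08 equations removes the quadratic terms:
-312.2 x + 132.6 y = -5217.97
-44.0 x + 222.8 y = 939.43
Solving the 2×2 system: x ≈ 20.2, y ≈ 8.2 km.

20.2 km east, 8.2 km north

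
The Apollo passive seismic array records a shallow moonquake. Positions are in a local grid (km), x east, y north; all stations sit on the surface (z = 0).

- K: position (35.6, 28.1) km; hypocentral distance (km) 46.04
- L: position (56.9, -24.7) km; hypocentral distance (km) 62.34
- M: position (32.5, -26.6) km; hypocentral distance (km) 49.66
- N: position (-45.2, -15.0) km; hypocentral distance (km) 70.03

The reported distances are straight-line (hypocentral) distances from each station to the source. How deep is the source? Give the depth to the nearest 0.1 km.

Each station gives a sphere (x−x_i)² + (y−y_i)² + z² = d_i² (stations at z=0).
Subtracting the K sphere from L and M: z² cancels, leaving linear equations in x and y:
42.6 x − 105.6 y = 24.14
-6.2 x − 109.4 y = -639.59
Solving: x ≈ 13.204, y ≈ 5.098 km (keep extra digits for the depth step; rounded: 13.2, 5.1).
Then from the K sphere: z² = 46.04² − (x − 35.6)² − (y − 28.1)² with x = 13.204, y = 5.098, so z ≈ 33.000 ≈ 33.0 km.
Check against N (with the unrounded solution): distance 70.03 ≈ 70.03 km. ✓

depth ≈ 33.0 km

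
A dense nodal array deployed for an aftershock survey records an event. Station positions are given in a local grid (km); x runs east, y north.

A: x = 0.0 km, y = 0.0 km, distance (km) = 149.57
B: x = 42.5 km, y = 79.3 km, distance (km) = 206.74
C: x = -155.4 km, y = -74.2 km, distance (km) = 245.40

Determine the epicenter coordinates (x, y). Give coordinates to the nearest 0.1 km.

Circle about each station: x² + y² = 149.57²; (x − 42.5)² + (y − 79.3)² = 206.74²; (x + 155.4)² + (y + 74.2)² = 245.40².
Subtracting the A equation from the B and C equations removes the quadratic terms:
85.0 x + 158.6 y = -12275.50
-310.8 x − 148.4 y = -8195.18
Solving the 2×2 system: x ≈ 85.1, y ≈ -123.0 km.

85.1 km east, -123.0 km north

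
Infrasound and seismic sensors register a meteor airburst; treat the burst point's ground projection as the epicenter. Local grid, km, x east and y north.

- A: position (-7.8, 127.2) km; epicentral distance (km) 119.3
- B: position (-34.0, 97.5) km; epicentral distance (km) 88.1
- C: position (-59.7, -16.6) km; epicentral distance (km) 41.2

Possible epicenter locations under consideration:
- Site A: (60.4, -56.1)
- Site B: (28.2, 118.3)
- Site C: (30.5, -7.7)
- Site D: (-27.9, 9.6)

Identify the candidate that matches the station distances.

For each candidate, compare |candidate − station| to the reported distance:
Site A: residuals A 76.3, B 92.2, C 85.2 → max 92.2 km
Site B: residuals A 82.2, B 22.5, C 119.8 → max 119.8 km
Site C: residuals A 20.9, B 35.3, C 49.4 → max 49.4 km
Site D: residuals A 0.0, B 0.0, C 0.0 → max 0.0 km
Only Site D has all residuals ≈ 0.

Site D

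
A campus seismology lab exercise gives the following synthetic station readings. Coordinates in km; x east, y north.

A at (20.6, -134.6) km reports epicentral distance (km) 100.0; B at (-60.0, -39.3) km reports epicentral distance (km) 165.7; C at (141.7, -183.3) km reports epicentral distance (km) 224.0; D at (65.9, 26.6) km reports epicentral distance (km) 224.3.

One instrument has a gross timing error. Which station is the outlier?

B

Solve using three stations at a time. Using A, C, D (subtract circle equations pairwise → linear system) gives (x, y) ≈ (-79.0, -144.7).
Distances from that point to each station vs reported:
  A: calculated 100.1 vs reported 100.0 → residual 0.1 km
  B: calculated 107.1 vs reported 165.7 → residual 58.6 km
  C: calculated 224.0 vs reported 224.0 → residual 0.0 km
  D: calculated 224.3 vs reported 224.3 → residual 0.0 km
A, C, D are mutually consistent (residuals ≈ 0); B is off by 58.6 km.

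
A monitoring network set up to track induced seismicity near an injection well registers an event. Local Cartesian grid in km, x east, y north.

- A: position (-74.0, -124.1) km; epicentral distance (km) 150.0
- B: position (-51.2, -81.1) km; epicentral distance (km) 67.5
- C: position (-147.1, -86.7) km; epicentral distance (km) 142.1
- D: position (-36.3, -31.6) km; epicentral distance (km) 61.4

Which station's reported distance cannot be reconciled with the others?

B

Solve using three stations at a time. Using A, C, D (subtract circle equations pairwise → linear system) gives (x, y) ≈ (-59.5, 25.2).
Distances from that point to each station vs reported:
  A: calculated 150.0 vs reported 150.0 → residual 0.0 km
  B: calculated 106.6 vs reported 67.5 → residual 39.1 km
  C: calculated 142.1 vs reported 142.1 → residual 0.0 km
  D: calculated 61.3 vs reported 61.4 → residual 0.1 km
A, C, D are mutually consistent (residuals ≈ 0); B is off by 39.1 km.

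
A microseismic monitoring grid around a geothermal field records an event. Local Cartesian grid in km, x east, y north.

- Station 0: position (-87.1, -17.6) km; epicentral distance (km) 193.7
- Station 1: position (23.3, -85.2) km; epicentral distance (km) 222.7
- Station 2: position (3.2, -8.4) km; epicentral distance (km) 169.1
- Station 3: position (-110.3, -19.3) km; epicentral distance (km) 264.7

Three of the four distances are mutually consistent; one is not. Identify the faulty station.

Station 0

Solve using three stations at a time. Using Station 1, Station 2, Station 3 (subtract circle equations pairwise → linear system) gives (x, y) ≈ (116.6, 117.0).
Distances from that point to each station vs reported:
  Station 0: calculated 244.1 vs reported 193.7 → residual 50.4 km
  Station 1: calculated 222.6 vs reported 222.7 → residual 0.1 km
  Station 2: calculated 169.0 vs reported 169.1 → residual 0.1 km
  Station 3: calculated 264.7 vs reported 264.7 → residual 0.0 km
Station 1, Station 2, Station 3 are mutually consistent (residuals ≈ 0); Station 0 is off by 50.4 km.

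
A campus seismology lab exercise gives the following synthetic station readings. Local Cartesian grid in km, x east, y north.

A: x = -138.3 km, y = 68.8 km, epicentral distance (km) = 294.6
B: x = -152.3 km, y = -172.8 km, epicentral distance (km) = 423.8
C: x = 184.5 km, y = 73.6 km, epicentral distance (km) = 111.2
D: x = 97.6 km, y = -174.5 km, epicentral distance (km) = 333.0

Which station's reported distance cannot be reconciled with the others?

A

Solve using three stations at a time. Using B, C, D (subtract circle equations pairwise → linear system) gives (x, y) ≈ (112.4, 158.1).
Distances from that point to each station vs reported:
  A: calculated 266.1 vs reported 294.6 → residual 28.5 km
  B: calculated 423.8 vs reported 423.8 → residual 0.0 km
  C: calculated 111.1 vs reported 111.2 → residual 0.1 km
  D: calculated 333.0 vs reported 333.0 → residual 0.0 km
B, C, D are mutually consistent (residuals ≈ 0); A is off by 28.5 km.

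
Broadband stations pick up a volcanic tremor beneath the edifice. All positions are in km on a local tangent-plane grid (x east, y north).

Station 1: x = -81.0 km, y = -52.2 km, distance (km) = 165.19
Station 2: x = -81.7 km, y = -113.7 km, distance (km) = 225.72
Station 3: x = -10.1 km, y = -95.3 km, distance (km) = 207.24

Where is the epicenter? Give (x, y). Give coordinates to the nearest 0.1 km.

x ≈ -44.9 km, y ≈ 109.0 km

Circle about each station: (x + 81.0)² + (y + 52.2)² = 165.19²; (x + 81.7)² + (y + 113.7)² = 225.72²; (x + 10.1)² + (y + 95.3)² = 207.24².
Subtracting the Station 1 equation from the Station 2 and Station 3 equations removes the quadratic terms:
-1.4 x − 123.0 y = -13345.04
141.8 x − 86.2 y = -15762.42
Solving the 2×2 system: x ≈ -44.9, y ≈ 109.0 km.
Check against Station 1 (with the unrounded x, y): √((x + 81.0)²+(y + 52.2)²) = 165.20 ≈ 165.19 km. ✓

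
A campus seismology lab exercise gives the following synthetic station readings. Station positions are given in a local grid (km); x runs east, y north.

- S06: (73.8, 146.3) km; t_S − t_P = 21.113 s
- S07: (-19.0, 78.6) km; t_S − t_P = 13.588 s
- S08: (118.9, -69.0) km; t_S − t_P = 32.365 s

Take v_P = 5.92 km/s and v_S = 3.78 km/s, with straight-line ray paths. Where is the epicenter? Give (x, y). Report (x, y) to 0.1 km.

Distance from S−P lag: d = Δt · v_P v_S / (v_P − v_S) = Δt · (5.92·3.78)/(5.92−3.78) ≈ 10.4568·Δt.
So d_S06 = 220.77, d_S07 = 142.09, d_S08 = 338.44 km.
Circle about each station: (x − 73.8)² + (y − 146.3)² = 220.77²; (x + 19.0)² + (y − 78.6)² = 142.09²; (x − 118.9)² + (y + 69.0)² = 338.44².
Subtracting the S06 equation from the S07 and S08 equations removes the quadratic terms:
-185.6 x − 135.4 y = 8238.65
90.2 x − 430.6 y = -73754.16
Solving the 2×2 system: x ≈ -146.9, y ≈ 140.5 km.
Check against S06 (with the unrounded x, y): √((x − 73.8)²+(y − 146.3)²) = 220.77 ≈ 220.77 km. ✓

-146.9 km east, 140.5 km north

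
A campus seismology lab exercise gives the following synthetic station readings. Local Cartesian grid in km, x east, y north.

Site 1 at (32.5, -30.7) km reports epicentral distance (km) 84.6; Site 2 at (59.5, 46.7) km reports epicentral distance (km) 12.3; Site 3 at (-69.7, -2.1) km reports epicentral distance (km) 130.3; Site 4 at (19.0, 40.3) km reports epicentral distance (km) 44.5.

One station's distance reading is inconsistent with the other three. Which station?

Solve using three stations at a time. Using Site 1, Site 2, Site 3 (subtract circle equations pairwise → linear system) gives (x, y) ≈ (48.7, 52.3).
Distances from that point to each station vs reported:
  Site 1: calculated 84.6 vs reported 84.6 → residual 0.0 km
  Site 2: calculated 12.2 vs reported 12.3 → residual 0.1 km
  Site 3: calculated 130.3 vs reported 130.3 → residual 0.0 km
  Site 4: calculated 32.0 vs reported 44.5 → residual 12.5 km
Site 1, Site 2, Site 3 are mutually consistent (residuals ≈ 0); Site 4 is off by 12.5 km.

Site 4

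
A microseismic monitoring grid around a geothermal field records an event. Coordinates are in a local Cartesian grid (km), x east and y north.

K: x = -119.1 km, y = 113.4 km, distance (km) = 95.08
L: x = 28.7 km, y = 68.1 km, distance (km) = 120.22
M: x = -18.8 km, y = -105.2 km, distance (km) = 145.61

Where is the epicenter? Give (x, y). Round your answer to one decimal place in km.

-83.6 km east, 25.2 km north

Circle about each station: (x + 119.1)² + (y − 113.4)² = 95.08²; (x − 28.7)² + (y − 68.1)² = 120.22²; (x + 18.8)² + (y + 105.2)² = 145.61².
Subtracting the K equation from the L and M equations removes the quadratic terms:
295.6 x − 90.6 y = -26995.71
200.6 x − 437.2 y = -27785.96
Solving the 2×2 system: x ≈ -83.6, y ≈ 25.2 km.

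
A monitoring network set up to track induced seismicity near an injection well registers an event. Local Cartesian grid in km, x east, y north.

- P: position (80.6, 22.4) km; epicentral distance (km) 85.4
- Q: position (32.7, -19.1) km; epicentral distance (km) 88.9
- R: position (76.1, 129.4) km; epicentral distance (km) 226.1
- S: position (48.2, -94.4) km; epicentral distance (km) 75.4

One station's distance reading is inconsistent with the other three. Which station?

R

Solve using three stations at a time. Using P, Q, S (subtract circle equations pairwise → linear system) gives (x, y) ≈ (113.4, -56.5).
Distances from that point to each station vs reported:
  P: calculated 85.4 vs reported 85.4 → residual 0.0 km
  Q: calculated 88.9 vs reported 88.9 → residual 0.0 km
  R: calculated 189.6 vs reported 226.1 → residual 36.5 km
  S: calculated 75.4 vs reported 75.4 → residual 0.0 km
P, Q, S are mutually consistent (residuals ≈ 0); R is off by 36.5 km.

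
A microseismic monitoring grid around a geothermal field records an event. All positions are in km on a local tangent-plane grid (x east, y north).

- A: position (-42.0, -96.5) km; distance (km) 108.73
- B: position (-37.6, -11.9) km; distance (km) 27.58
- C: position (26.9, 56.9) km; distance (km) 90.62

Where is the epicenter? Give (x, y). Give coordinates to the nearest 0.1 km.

Circle about each station: (x + 42.0)² + (y + 96.5)² = 108.73²; (x + 37.6)² + (y + 11.9)² = 27.58²; (x − 26.9)² + (y − 56.9)² = 90.62².
Subtracting pairs of circle equations eliminates x²+y² and gives linear equations (the radical axes):
8.8 x + 169.2 y = 1540.68
137.8 x + 306.8 y = -3504.80
Solving the 2×2 system: x ≈ -51.7, y ≈ 11.8 km.
Check against A (with the unrounded x, y): √((x + 42.0)²+(y + 96.5)²) = 108.73 ≈ 108.73 km. ✓

x ≈ -51.7 km, y ≈ 11.8 km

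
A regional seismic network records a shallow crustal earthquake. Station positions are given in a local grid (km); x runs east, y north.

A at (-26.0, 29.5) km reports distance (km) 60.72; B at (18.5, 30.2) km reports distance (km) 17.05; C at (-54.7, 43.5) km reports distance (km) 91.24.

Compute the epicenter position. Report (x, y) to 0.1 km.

x ≈ 34.5 km, y ≈ 24.3 km

Circle about each station: (x + 26.0)² + (y − 29.5)² = 60.72²; (x − 18.5)² + (y − 30.2)² = 17.05²; (x + 54.7)² + (y − 43.5)² = 91.24².
Subtracting the A equation from the B and C equations removes the quadratic terms:
89.0 x + 1.4 y = 3104.26
-57.4 x + 28.0 y = -1299.73
Solving the 2×2 system: x ≈ 34.5, y ≈ 24.3 km.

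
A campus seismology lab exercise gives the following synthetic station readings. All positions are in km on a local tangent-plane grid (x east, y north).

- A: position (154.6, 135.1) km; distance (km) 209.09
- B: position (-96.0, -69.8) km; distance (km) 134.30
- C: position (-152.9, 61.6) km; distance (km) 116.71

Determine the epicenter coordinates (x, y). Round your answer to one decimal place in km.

(-36.7, 50.7)

Circle about each station: (x − 154.6)² + (y − 135.1)² = 209.09²; (x + 96.0)² + (y + 69.8)² = 134.30²; (x + 152.9)² + (y − 61.6)² = 116.71².
Subtracting the A equation from the B and C equations removes the quadratic terms:
-501.2 x − 409.8 y = -2382.99
-615.0 x − 147.0 y = 15117.20
Solving the 2×2 system: x ≈ -36.7, y ≈ 50.7 km.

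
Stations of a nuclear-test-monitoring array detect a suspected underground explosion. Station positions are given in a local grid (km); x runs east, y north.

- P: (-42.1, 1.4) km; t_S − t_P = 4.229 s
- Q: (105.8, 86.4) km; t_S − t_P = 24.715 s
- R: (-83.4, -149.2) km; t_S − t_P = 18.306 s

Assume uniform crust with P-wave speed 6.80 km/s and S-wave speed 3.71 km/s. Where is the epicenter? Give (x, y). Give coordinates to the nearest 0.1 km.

-76.6 km east, 0.1 km north

Distance from S−P lag: d = Δt · v_P v_S / (v_P − v_S) = Δt · (6.80·3.71)/(6.80−3.71) ≈ 8.1644·Δt.
So d_P = 34.53, d_Q = 201.78, d_R = 149.46 km.
Circle about each station: (x + 42.1)² + (y − 1.4)² = 34.53²; (x − 105.8)² + (y − 86.4)² = 201.78²; (x + 83.4)² + (y + 149.2)² = 149.46².
Subtracting the P equation from the Q and R equations removes the quadratic terms:
295.8 x + 170.0 y = -22638.62
-82.6 x − 301.2 y = 6295.86
Solving the 2×2 system: x ≈ -76.6, y ≈ 0.1 km.
Check against P (with the unrounded x, y): √((x + 42.1)²+(y − 1.4)²) = 34.52 ≈ 34.53 km. ✓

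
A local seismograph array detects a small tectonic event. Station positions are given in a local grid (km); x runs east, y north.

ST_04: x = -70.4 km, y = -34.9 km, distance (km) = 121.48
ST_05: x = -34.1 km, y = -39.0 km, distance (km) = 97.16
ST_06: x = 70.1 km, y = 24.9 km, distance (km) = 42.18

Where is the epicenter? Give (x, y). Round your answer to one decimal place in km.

(29.1, 34.8)

Circle about each station: (x + 70.4)² + (y + 34.9)² = 121.48²; (x + 34.1)² + (y + 39.0)² = 97.16²; (x − 70.1)² + (y − 24.9)² = 42.18².
Subtracting pairs of circle equations eliminates x²+y² and gives linear equations (the radical axes):
72.6 x − 8.2 y = 1826.96
281.0 x + 119.6 y = 12338.09
Solving the 2×2 system: x ≈ 29.1, y ≈ 34.8 km.
Check against ST_04 (with the unrounded x, y): √((x + 70.4)²+(y + 34.9)²) = 121.48 ≈ 121.48 km. ✓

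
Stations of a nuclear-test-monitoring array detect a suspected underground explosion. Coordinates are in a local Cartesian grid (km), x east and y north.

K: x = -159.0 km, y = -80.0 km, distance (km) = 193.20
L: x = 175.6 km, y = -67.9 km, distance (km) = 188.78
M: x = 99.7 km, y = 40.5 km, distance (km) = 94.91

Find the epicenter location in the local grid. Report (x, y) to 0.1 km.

Circle about each station: (x + 159.0)² + (y + 80.0)² = 193.20²; (x − 175.6)² + (y + 67.9)² = 188.78²; (x − 99.7)² + (y − 40.5)² = 94.91².
Subtracting pairs of circle equations eliminates x²+y² and gives linear equations (the radical axes):
669.2 x + 24.2 y = 5453.12
517.4 x + 241.0 y = 8217.67
Solving the 2×2 system: x ≈ 7.5, y ≈ 18.0 km.

7.5 km east, 18.0 km north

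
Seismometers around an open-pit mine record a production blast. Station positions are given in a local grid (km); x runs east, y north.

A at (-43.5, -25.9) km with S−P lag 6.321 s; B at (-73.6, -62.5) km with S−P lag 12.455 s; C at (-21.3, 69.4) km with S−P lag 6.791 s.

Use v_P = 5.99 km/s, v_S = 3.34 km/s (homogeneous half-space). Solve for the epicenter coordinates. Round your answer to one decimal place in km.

Distance from S−P lag: d = Δt · v_P v_S / (v_P − v_S) = Δt · (5.99·3.34)/(5.99−3.34) ≈ 7.5497·Δt.
So d_A = 47.72, d_B = 94.03, d_C = 51.27 km.
Circle about each station: (x + 43.5)² + (y + 25.9)² = 47.72²; (x + 73.6)² + (y + 62.5)² = 94.03²; (x + 21.3)² + (y − 69.4)² = 51.27².
Subtracting the A equation from the B and C equations removes the quadratic terms:
-60.2 x − 73.2 y = 195.71
44.4 x + 190.6 y = 2355.58
Solving the 2×2 system: x ≈ -25.5, y ≈ 18.3 km.
Check against A (with the unrounded x, y): √((x + 43.5)²+(y + 25.9)²) = 47.72 ≈ 47.72 km. ✓

-25.5 km east, 18.3 km north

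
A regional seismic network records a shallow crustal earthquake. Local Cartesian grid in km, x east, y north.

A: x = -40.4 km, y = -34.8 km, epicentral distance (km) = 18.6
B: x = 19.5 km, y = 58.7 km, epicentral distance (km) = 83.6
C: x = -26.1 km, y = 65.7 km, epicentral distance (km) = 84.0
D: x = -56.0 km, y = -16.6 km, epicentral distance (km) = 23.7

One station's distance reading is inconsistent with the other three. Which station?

Solve using three stations at a time. Using A, C, D (subtract circle equations pairwise → linear system) gives (x, y) ≈ (-32.4, -18.1).
Distances from that point to each station vs reported:
  A: calculated 18.6 vs reported 18.6 → residual 0.0 km
  B: calculated 92.6 vs reported 83.6 → residual 9.0 km
  C: calculated 84.0 vs reported 84.0 → residual 0.0 km
  D: calculated 23.7 vs reported 23.7 → residual 0.0 km
A, C, D are mutually consistent (residuals ≈ 0); B is off by 9.0 km.

B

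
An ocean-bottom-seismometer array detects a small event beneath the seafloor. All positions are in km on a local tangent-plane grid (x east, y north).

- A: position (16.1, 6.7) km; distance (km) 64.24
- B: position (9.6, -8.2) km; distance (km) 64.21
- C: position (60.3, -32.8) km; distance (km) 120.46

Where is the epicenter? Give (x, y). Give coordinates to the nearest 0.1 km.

Circle about each station: (x − 16.1)² + (y − 6.7)² = 64.24²; (x − 9.6)² + (y + 8.2)² = 64.21²; (x − 60.3)² + (y + 32.8)² = 120.46².
Subtracting the A equation from the B and C equations removes the quadratic terms:
-13.0 x − 29.8 y = -140.85
88.4 x − 79.0 y = -5976.00
Solving the 2×2 system: x ≈ -45.6, y ≈ 24.6 km.

x ≈ -45.6 km, y ≈ 24.6 km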